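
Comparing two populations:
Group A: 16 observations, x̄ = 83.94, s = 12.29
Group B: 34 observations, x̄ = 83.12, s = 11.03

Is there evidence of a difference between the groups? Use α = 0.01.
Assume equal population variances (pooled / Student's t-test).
Student's two-sample t-test (equal variances):
H₀: μ₁ = μ₂
H₁: μ₁ ≠ μ₂
df = n₁ + n₂ - 2 = 48
Pooled variance s_p² = [(n₁-1)s₁² + (n₂-1)s₂²] / (n₁ + n₂ - 2) = [(15)(12.29²) + (33)(11.03²)] / 48 = 130.8431
SE = √(s_p²(1/n₁ + 1/n₂)) = √(130.8431 × (1/16 + 1/34)) = 3.4679
t = (x̄₁ - x̄₂) / SE = (83.94 - 83.12) / 3.4679 = 0.82 / 3.4679 = 0.236
p-value = 0.8141

Since p-value > α = 0.01, we fail to reject H₀.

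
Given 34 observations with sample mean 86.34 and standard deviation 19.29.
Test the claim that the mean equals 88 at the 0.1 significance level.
One-sample t-test:
H₀: μ = 88
H₁: μ ≠ 88
df = n - 1 = 33
t = (x̄ - μ₀) / (s/√n) = (86.34 - 88) / (19.29/√34) = -0.502
p-value = 0.6192

Since p-value > α = 0.1, we fail to reject H₀.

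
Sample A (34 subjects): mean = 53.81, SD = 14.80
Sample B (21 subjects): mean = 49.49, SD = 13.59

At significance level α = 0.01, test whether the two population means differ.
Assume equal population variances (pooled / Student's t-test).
Student's two-sample t-test (equal variances):
H₀: μ₁ = μ₂
H₁: μ₁ ≠ μ₂
df = n₁ + n₂ - 2 = 53
Pooled variance s_p² = [(n₁-1)s₁² + (n₂-1)s₂²] / (n₁ + n₂ - 2) = [(33)(14.80²) + (20)(13.59²)] / 53 = 206.0770
SE = √(s_p²(1/n₁ + 1/n₂)) = √(206.0770 × (1/34 + 1/21)) = 3.9843
t = (x̄₁ - x̄₂) / SE = (53.81 - 49.49) / 3.9843 = 4.32 / 3.9843 = 1.084
p-value = 0.2832

Since p-value > α = 0.01, we fail to reject H₀.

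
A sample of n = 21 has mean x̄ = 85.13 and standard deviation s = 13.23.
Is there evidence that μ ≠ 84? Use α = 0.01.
One-sample t-test:
H₀: μ = 84
H₁: μ ≠ 84
df = n - 1 = 20
t = (x̄ - μ₀) / (s/√n) = (85.13 - 84) / (13.23/√21) = 0.391
p-value = 0.6996

Since p-value > α = 0.01, we fail to reject H₀.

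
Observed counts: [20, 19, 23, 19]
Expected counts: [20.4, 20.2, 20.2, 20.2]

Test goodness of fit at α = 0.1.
Chi-square goodness of fit test:
H₀: observed counts match expected distribution
H₁: observed counts differ from expected distribution
df = k - 1 = 3
χ² = Σ(O - E)²/E
   = (20 - 20.4)²/20.4 + (19 - 20.2)²/20.2 + (23 - 20.2)²/20.2 + (19 - 20.2)²/20.2
   = 0.008 + 0.071 + 0.388 + 0.071
   = 0.54
p-value = 0.9103

Since p-value > α = 0.1, we fail to reject H₀.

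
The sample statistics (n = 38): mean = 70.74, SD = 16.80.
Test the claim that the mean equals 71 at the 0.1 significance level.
One-sample t-test:
H₀: μ = 71
H₁: μ ≠ 71
df = n - 1 = 37
t = (x̄ - μ₀) / (s/√n) = (70.74 - 71) / (16.80/√38) = -0.095
p-value = 0.9245

Since p-value > α = 0.1, we fail to reject H₀.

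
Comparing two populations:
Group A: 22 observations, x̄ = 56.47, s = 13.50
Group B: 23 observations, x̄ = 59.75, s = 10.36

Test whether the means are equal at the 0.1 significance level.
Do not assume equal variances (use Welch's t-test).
Welch's two-sample t-test:
H₀: μ₁ = μ₂
H₁: μ₁ ≠ μ₂
s₁²/n₁ = 13.50²/22 = 8.2841,  s₂²/n₂ = 10.36²/23 = 4.6665
SE = √(s₁²/n₁ + s₂²/n₂) = √(8.2841 + 4.6665) = 3.5987
df (Welch-Satterthwaite) = (s₁²/n₁ + s₂²/n₂)² / [(s₁²/n₁)²/(n₁-1) + (s₂²/n₂)²/(n₂-1)] ≈ 39.39
t = (x̄₁ - x̄₂) / SE = (56.47 - 59.75) / 3.5987 = -3.28 / 3.5987 = -0.911
p-value = 0.3676

Since p-value > α = 0.1, we fail to reject H₀.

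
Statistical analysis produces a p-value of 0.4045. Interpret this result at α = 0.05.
Since p = 0.4045 > α = 0.05, fail to reject H₀.
There is insufficient evidence to reject the null hypothesis; the result is not statistically significant at the 0.05 level.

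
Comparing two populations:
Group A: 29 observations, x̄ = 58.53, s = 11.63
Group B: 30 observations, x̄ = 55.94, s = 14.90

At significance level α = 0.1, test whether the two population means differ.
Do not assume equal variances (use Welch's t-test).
Welch's two-sample t-test:
H₀: μ₁ = μ₂
H₁: μ₁ ≠ μ₂
s₁²/n₁ = 11.63²/29 = 4.6640,  s₂²/n₂ = 14.90²/30 = 7.4003
SE = √(s₁²/n₁ + s₂²/n₂) = √(4.6640 + 7.4003) = 3.4734
df (Welch-Satterthwaite) = (s₁²/n₁ + s₂²/n₂)² / [(s₁²/n₁)²/(n₁-1) + (s₂²/n₂)²/(n₂-1)] ≈ 54.61
t = (x̄₁ - x̄₂) / SE = (58.53 - 55.94) / 3.4734 = 2.59 / 3.4734 = 0.746
p-value = 0.4591

Since p-value > α = 0.1, we fail to reject H₀.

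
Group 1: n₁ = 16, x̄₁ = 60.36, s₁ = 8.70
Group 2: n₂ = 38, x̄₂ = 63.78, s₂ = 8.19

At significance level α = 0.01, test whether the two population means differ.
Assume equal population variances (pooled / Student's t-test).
Student's two-sample t-test (equal variances):
H₀: μ₁ = μ₂
H₁: μ₁ ≠ μ₂
df = n₁ + n₂ - 2 = 52
Pooled variance s_p² = [(n₁-1)s₁² + (n₂-1)s₂²] / (n₁ + n₂ - 2) = [(15)(8.70²) + (37)(8.19²)] / 52 = 69.5609
SE = √(s_p²(1/n₁ + 1/n₂)) = √(69.5609 × (1/16 + 1/38)) = 2.4856
t = (x̄₁ - x̄₂) / SE = (60.36 - 63.78) / 2.4856 = -3.42 / 2.4856 = -1.376
p-value = 0.1747

Since p-value > α = 0.01, we fail to reject H₀.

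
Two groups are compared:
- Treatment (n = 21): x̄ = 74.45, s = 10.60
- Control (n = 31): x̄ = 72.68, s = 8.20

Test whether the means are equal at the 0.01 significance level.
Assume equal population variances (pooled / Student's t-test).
Student's two-sample t-test (equal variances):
H₀: μ₁ = μ₂
H₁: μ₁ ≠ μ₂
df = n₁ + n₂ - 2 = 50
Pooled variance s_p² = [(n₁-1)s₁² + (n₂-1)s₂²] / (n₁ + n₂ - 2) = [(20)(10.60²) + (30)(8.20²)] / 50 = 85.2880
SE = √(s_p²(1/n₁ + 1/n₂)) = √(85.2880 × (1/21 + 1/31)) = 2.6101
t = (x̄₁ - x̄₂) / SE = (74.45 - 72.68) / 2.6101 = 1.77 / 2.6101 = 0.678
p-value = 0.5008

Since p-value > α = 0.01, we fail to reject H₀.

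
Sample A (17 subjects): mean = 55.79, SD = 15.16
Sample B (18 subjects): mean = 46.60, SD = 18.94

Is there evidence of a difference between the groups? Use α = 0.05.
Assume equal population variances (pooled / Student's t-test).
Student's two-sample t-test (equal variances):
H₀: μ₁ = μ₂
H₁: μ₁ ≠ μ₂
df = n₁ + n₂ - 2 = 33
Pooled variance s_p² = [(n₁-1)s₁² + (n₂-1)s₂²] / (n₁ + n₂ - 2) = [(16)(15.16²) + (17)(18.94²)] / 33 = 296.2276
SE = √(s_p²(1/n₁ + 1/n₂)) = √(296.2276 × (1/17 + 1/18)) = 5.8208
t = (x̄₁ - x̄₂) / SE = (55.79 - 46.60) / 5.8208 = 9.19 / 5.8208 = 1.579
p-value = 0.1239

Since p-value > α = 0.05, we fail to reject H₀.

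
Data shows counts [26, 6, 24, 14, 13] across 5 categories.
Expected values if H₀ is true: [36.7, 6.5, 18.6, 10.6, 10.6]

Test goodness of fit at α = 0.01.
Chi-square goodness of fit test:
H₀: observed counts match expected distribution
H₁: observed counts differ from expected distribution
df = k - 1 = 4
χ² = Σ(O - E)²/E
   = (26 - 36.7)²/36.7 + (6 - 6.5)²/6.5 + (24 - 18.6)²/18.6 + (14 - 10.6)²/10.6 + (13 - 10.6)²/10.6
   = 3.120 + 0.038 + 1.568 + 1.091 + 0.543
   = 6.36
p-value = 0.1738

Since p-value > α = 0.01, we fail to reject H₀.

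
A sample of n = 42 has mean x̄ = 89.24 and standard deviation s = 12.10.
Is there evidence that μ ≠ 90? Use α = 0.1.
One-sample t-test:
H₀: μ = 90
H₁: μ ≠ 90
df = n - 1 = 41
t = (x̄ - μ₀) / (s/√n) = (89.24 - 90) / (12.10/√42) = -0.407
p-value = 0.6861

Since p-value > α = 0.1, we fail to reject H₀.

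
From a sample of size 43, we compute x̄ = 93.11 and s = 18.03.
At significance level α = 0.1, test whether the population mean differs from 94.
One-sample t-test:
H₀: μ = 94
H₁: μ ≠ 94
df = n - 1 = 42
t = (x̄ - μ₀) / (s/√n) = (93.11 - 94) / (18.03/√43) = -0.324
p-value = 0.7478

Since p-value > α = 0.1, we fail to reject H₀.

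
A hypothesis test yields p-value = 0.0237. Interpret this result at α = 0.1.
Since p = 0.0237 < α = 0.1, reject H₀.
There is sufficient evidence to reject the null hypothesis; the result is statistically significant at the 0.1 level.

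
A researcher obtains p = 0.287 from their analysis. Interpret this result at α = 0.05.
Since p = 0.287 > α = 0.05, fail to reject H₀.
There is insufficient evidence to reject the null hypothesis; the result is not statistically significant at the 0.05 level.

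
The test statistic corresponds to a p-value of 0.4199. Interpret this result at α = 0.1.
Since p = 0.4199 > α = 0.1, fail to reject H₀.
There is insufficient evidence to reject the null hypothesis; the result is not statistically significant at the 0.1 level.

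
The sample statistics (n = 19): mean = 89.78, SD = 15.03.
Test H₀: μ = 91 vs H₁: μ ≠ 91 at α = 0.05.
One-sample t-test:
H₀: μ = 91
H₁: μ ≠ 91
df = n - 1 = 18
t = (x̄ - μ₀) / (s/√n) = (89.78 - 91) / (15.03/√19) = -0.354
p-value = 0.7276

Since p-value > α = 0.05, we fail to reject H₀.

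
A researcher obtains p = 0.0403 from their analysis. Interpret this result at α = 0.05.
Since p = 0.0403 < α = 0.05, reject H₀.
There is sufficient evidence to reject the null hypothesis; the result is statistically significant at the 0.05 level.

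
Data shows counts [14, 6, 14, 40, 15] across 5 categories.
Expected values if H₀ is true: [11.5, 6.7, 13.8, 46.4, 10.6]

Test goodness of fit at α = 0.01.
Chi-square goodness of fit test:
H₀: observed counts match expected distribution
H₁: observed counts differ from expected distribution
df = k - 1 = 4
χ² = Σ(O - E)²/E
   = (14 - 11.5)²/11.5 + (6 - 6.7)²/6.7 + (14 - 13.8)²/13.8 + (40 - 46.4)²/46.4 + (15 - 10.6)²/10.6
   = 0.543 + 0.073 + 0.003 + 0.883 + 1.826
   = 3.33
p-value = 0.5044

Since p-value > α = 0.01, we fail to reject H₀.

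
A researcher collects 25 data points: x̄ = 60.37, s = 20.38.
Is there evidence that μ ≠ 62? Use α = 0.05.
One-sample t-test:
H₀: μ = 62
H₁: μ ≠ 62
df = n - 1 = 24
t = (x̄ - μ₀) / (s/√n) = (60.37 - 62) / (20.38/√25) = -0.400
p-value = 0.6928

Since p-value > α = 0.05, we fail to reject H₀.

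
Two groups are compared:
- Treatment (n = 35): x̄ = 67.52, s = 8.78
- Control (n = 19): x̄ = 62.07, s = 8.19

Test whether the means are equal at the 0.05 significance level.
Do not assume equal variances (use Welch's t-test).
Welch's two-sample t-test:
H₀: μ₁ = μ₂
H₁: μ₁ ≠ μ₂
s₁²/n₁ = 8.78²/35 = 2.2025,  s₂²/n₂ = 8.19²/19 = 3.5303
SE = √(s₁²/n₁ + s₂²/n₂) = √(2.2025 + 3.5303) = 2.3943
df (Welch-Satterthwaite) = (s₁²/n₁ + s₂²/n₂)² / [(s₁²/n₁)²/(n₁-1) + (s₂²/n₂)²/(n₂-1)] ≈ 39.36
t = (x̄₁ - x̄₂) / SE = (67.52 - 62.07) / 2.3943 = 5.45 / 2.3943 = 2.276
p-value = 0.0284

Since p-value < α = 0.05, we reject H₀.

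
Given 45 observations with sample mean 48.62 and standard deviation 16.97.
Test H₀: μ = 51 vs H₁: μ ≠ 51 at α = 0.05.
One-sample t-test:
H₀: μ = 51
H₁: μ ≠ 51
df = n - 1 = 44
t = (x̄ - μ₀) / (s/√n) = (48.62 - 51) / (16.97/√45) = -0.941
p-value = 0.3519

Since p-value > α = 0.05, we fail to reject H₀.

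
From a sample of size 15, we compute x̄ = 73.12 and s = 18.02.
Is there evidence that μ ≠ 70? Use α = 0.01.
One-sample t-test:
H₀: μ = 70
H₁: μ ≠ 70
df = n - 1 = 14
t = (x̄ - μ₀) / (s/√n) = (73.12 - 70) / (18.02/√15) = 0.671
p-value = 0.5134

Since p-value > α = 0.01, we fail to reject H₀.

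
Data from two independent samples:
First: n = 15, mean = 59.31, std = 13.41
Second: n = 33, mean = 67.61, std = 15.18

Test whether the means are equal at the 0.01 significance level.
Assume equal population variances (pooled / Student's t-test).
Student's two-sample t-test (equal variances):
H₀: μ₁ = μ₂
H₁: μ₁ ≠ μ₂
df = n₁ + n₂ - 2 = 46
Pooled variance s_p² = [(n₁-1)s₁² + (n₂-1)s₂²] / (n₁ + n₂ - 2) = [(14)(13.41²) + (32)(15.18²)] / 46 = 215.0311
SE = √(s_p²(1/n₁ + 1/n₂)) = √(215.0311 × (1/15 + 1/33)) = 4.5663
t = (x̄₁ - x̄₂) / SE = (59.31 - 67.61) / 4.5663 = -8.30 / 4.5663 = -1.818
p-value = 0.0756

Since p-value > α = 0.01, we fail to reject H₀.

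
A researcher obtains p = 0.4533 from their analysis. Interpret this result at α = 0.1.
Since p = 0.4533 > α = 0.1, fail to reject H₀.
There is insufficient evidence to reject the null hypothesis; the result is not statistically significant at the 0.1 level.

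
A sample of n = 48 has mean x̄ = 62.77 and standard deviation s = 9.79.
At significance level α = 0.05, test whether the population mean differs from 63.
One-sample t-test:
H₀: μ = 63
H₁: μ ≠ 63
df = n - 1 = 47
t = (x̄ - μ₀) / (s/√n) = (62.77 - 63) / (9.79/√48) = -0.163
p-value = 0.8714

Since p-value > α = 0.05, we fail to reject H₀.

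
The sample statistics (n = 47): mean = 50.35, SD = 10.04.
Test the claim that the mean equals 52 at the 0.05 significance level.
One-sample t-test:
H₀: μ = 52
H₁: μ ≠ 52
df = n - 1 = 46
t = (x̄ - μ₀) / (s/√n) = (50.35 - 52) / (10.04/√47) = -1.127
p-value = 0.2657

Since p-value > α = 0.05, we fail to reject H₀.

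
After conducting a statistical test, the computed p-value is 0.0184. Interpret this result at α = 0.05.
Since p = 0.0184 < α = 0.05, reject H₀.
There is sufficient evidence to reject the null hypothesis; the result is statistically significant at the 0.05 level.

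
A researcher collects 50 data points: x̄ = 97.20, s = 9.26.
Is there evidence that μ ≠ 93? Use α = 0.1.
One-sample t-test:
H₀: μ = 93
H₁: μ ≠ 93
df = n - 1 = 49
t = (x̄ - μ₀) / (s/√n) = (97.20 - 93) / (9.26/√50) = 3.207
p-value = 0.0024

Since p-value < α = 0.1, we reject H₀.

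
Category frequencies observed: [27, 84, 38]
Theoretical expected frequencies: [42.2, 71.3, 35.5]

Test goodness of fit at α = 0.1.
Chi-square goodness of fit test:
H₀: observed counts match expected distribution
H₁: observed counts differ from expected distribution
df = k - 1 = 2
χ² = Σ(O - E)²/E
   = (27 - 42.2)²/42.2 + (84 - 71.3)²/71.3 + (38 - 35.5)²/35.5
   = 5.475 + 2.262 + 0.176
   = 7.91
p-value = 0.0191

Since p-value < α = 0.1, we reject H₀.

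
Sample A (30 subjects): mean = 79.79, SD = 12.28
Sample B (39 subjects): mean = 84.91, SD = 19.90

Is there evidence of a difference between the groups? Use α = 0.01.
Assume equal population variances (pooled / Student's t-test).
Student's two-sample t-test (equal variances):
H₀: μ₁ = μ₂
H₁: μ₁ ≠ μ₂
df = n₁ + n₂ - 2 = 67
Pooled variance s_p² = [(n₁-1)s₁² + (n₂-1)s₂²] / (n₁ + n₂ - 2) = [(29)(12.28²) + (38)(19.90²)] / 67 = 289.8736
SE = √(s_p²(1/n₁ + 1/n₂)) = √(289.8736 × (1/30 + 1/39)) = 4.1346
t = (x̄₁ - x̄₂) / SE = (79.79 - 84.91) / 4.1346 = -5.12 / 4.1346 = -1.238
p-value = 0.2199

Since p-value > α = 0.01, we fail to reject H₀.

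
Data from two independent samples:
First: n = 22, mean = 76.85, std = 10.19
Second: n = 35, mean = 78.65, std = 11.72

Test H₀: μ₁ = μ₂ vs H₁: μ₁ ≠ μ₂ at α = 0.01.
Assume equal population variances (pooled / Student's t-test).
Student's two-sample t-test (equal variances):
H₀: μ₁ = μ₂
H₁: μ₁ ≠ μ₂
df = n₁ + n₂ - 2 = 55
Pooled variance s_p² = [(n₁-1)s₁² + (n₂-1)s₂²] / (n₁ + n₂ - 2) = [(21)(10.19²) + (34)(11.72²)] / 55 = 124.5590
SE = √(s_p²(1/n₁ + 1/n₂)) = √(124.5590 × (1/22 + 1/35)) = 3.0365
t = (x̄₁ - x̄₂) / SE = (76.85 - 78.65) / 3.0365 = -1.80 / 3.0365 = -0.593
p-value = 0.5558

Since p-value > α = 0.01, we fail to reject H₀.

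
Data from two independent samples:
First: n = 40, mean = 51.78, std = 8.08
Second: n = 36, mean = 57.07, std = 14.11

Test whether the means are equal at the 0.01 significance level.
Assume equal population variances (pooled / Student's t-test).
Student's two-sample t-test (equal variances):
H₀: μ₁ = μ₂
H₁: μ₁ ≠ μ₂
df = n₁ + n₂ - 2 = 74
Pooled variance s_p² = [(n₁-1)s₁² + (n₂-1)s₂²] / (n₁ + n₂ - 2) = [(39)(8.08²) + (35)(14.11²)] / 74 = 128.5729
SE = √(s_p²(1/n₁ + 1/n₂)) = √(128.5729 × (1/40 + 1/36)) = 2.6050
t = (x̄₁ - x̄₂) / SE = (51.78 - 57.07) / 2.6050 = -5.29 / 2.6050 = -2.031
p-value = 0.0459

Since p-value > α = 0.01, we fail to reject H₀.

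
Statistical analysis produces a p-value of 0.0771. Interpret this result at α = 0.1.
Since p = 0.0771 < α = 0.1, reject H₀.
There is sufficient evidence to reject the null hypothesis; the result is statistically significant at the 0.1 level.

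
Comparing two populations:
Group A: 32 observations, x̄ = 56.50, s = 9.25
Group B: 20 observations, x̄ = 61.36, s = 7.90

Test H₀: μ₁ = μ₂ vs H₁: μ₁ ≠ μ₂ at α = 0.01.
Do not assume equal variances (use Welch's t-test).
Welch's two-sample t-test:
H₀: μ₁ = μ₂
H₁: μ₁ ≠ μ₂
s₁²/n₁ = 9.25²/32 = 2.6738,  s₂²/n₂ = 7.90²/20 = 3.1205
SE = √(s₁²/n₁ + s₂²/n₂) = √(2.6738 + 3.1205) = 2.4071
df (Welch-Satterthwaite) = (s₁²/n₁ + s₂²/n₂)² / [(s₁²/n₁)²/(n₁-1) + (s₂²/n₂)²/(n₂-1)] ≈ 45.18
t = (x̄₁ - x̄₂) / SE = (56.50 - 61.36) / 2.4071 = -4.86 / 2.4071 = -2.019
p-value = 0.0494

Since p-value > α = 0.01, we fail to reject H₀.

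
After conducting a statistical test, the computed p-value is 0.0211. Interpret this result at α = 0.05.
Since p = 0.0211 < α = 0.05, reject H₀.
There is sufficient evidence to reject the null hypothesis; the result is statistically significant at the 0.05 level.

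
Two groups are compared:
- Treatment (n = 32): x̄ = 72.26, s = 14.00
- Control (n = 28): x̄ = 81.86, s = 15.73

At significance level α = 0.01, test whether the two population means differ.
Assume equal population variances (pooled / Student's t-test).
Student's two-sample t-test (equal variances):
H₀: μ₁ = μ₂
H₁: μ₁ ≠ μ₂
df = n₁ + n₂ - 2 = 58
Pooled variance s_p² = [(n₁-1)s₁² + (n₂-1)s₂²] / (n₁ + n₂ - 2) = [(31)(14.00²) + (27)(15.73²)] / 58 = 219.9429
SE = √(s_p²(1/n₁ + 1/n₂)) = √(219.9429 × (1/32 + 1/28)) = 3.8377
t = (x̄₁ - x̄₂) / SE = (72.26 - 81.86) / 3.8377 = -9.60 / 3.8377 = -2.501
p-value = 0.0152

Since p-value > α = 0.01, we fail to reject H₀.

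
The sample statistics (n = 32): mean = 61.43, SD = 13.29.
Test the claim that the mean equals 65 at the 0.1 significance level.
One-sample t-test:
H₀: μ = 65
H₁: μ ≠ 65
df = n - 1 = 31
t = (x̄ - μ₀) / (s/√n) = (61.43 - 65) / (13.29/√32) = -1.520
p-value = 0.1388

Since p-value > α = 0.1, we fail to reject H₀.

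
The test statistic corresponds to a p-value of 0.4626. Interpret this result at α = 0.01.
Since p = 0.4626 > α = 0.01, fail to reject H₀.
There is insufficient evidence to reject the null hypothesis; the result is not statistically significant at the 0.01 level.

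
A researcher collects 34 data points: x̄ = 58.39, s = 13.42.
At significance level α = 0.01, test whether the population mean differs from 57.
One-sample t-test:
H₀: μ = 57
H₁: μ ≠ 57
df = n - 1 = 33
t = (x̄ - μ₀) / (s/√n) = (58.39 - 57) / (13.42/√34) = 0.604
p-value = 0.5500

Since p-value > α = 0.01, we fail to reject H₀.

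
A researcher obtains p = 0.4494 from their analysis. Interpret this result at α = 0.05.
Since p = 0.4494 > α = 0.05, fail to reject H₀.
There is insufficient evidence to reject the null hypothesis; the result is not statistically significant at the 0.05 level.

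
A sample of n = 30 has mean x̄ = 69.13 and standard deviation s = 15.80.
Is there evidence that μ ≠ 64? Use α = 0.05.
One-sample t-test:
H₀: μ = 64
H₁: μ ≠ 64
df = n - 1 = 29
t = (x̄ - μ₀) / (s/√n) = (69.13 - 64) / (15.80/√30) = 1.778
p-value = 0.0858

Since p-value > α = 0.05, we fail to reject H₀.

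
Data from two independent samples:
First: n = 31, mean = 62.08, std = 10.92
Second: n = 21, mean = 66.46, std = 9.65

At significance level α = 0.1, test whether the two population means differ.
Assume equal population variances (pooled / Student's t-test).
Student's two-sample t-test (equal variances):
H₀: μ₁ = μ₂
H₁: μ₁ ≠ μ₂
df = n₁ + n₂ - 2 = 50
Pooled variance s_p² = [(n₁-1)s₁² + (n₂-1)s₂²] / (n₁ + n₂ - 2) = [(30)(10.92²) + (20)(9.65²)] / 50 = 108.7968
SE = √(s_p²(1/n₁ + 1/n₂)) = √(108.7968 × (1/31 + 1/21)) = 2.9479
t = (x̄₁ - x̄₂) / SE = (62.08 - 66.46) / 2.9479 = -4.38 / 2.9479 = -1.486
p-value = 0.1436

Since p-value > α = 0.1, we fail to reject H₀.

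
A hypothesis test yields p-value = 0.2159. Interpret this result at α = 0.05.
Since p = 0.2159 > α = 0.05, fail to reject H₀.
There is insufficient evidence to reject the null hypothesis; the result is not statistically significant at the 0.05 level.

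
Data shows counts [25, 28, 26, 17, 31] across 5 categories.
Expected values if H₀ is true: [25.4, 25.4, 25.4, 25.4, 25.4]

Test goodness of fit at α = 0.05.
Chi-square goodness of fit test:
H₀: observed counts match expected distribution
H₁: observed counts differ from expected distribution
df = k - 1 = 4
χ² = Σ(O - E)²/E
   = (25 - 25.4)²/25.4 + (28 - 25.4)²/25.4 + (26 - 25.4)²/25.4 + (17 - 25.4)²/25.4 + (31 - 25.4)²/25.4
   = 0.006 + 0.266 + 0.014 + 2.778 + 1.235
   = 4.30
p-value = 0.3670

Since p-value > α = 0.05, we fail to reject H₀.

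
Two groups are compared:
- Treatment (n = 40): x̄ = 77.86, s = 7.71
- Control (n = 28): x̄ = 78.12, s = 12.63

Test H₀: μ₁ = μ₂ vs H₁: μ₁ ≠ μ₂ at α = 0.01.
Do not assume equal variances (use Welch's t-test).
Welch's two-sample t-test:
H₀: μ₁ = μ₂
H₁: μ₁ ≠ μ₂
s₁²/n₁ = 7.71²/40 = 1.4861,  s₂²/n₂ = 12.63²/28 = 5.6970
SE = √(s₁²/n₁ + s₂²/n₂) = √(1.4861 + 5.6970) = 2.6801
df (Welch-Satterthwaite) = (s₁²/n₁ + s₂²/n₂)² / [(s₁²/n₁)²/(n₁-1) + (s₂²/n₂)²/(n₂-1)] ≈ 40.99
t = (x̄₁ - x̄₂) / SE = (77.86 - 78.12) / 2.6801 = -0.26 / 2.6801 = -0.097
p-value = 0.9232

Since p-value > α = 0.01, we fail to reject H₀.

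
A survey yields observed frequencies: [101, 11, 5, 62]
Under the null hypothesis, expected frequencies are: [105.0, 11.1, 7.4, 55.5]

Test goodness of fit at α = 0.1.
Chi-square goodness of fit test:
H₀: observed counts match expected distribution
H₁: observed counts differ from expected distribution
df = k - 1 = 3
χ² = Σ(O - E)²/E
   = (101 - 105.0)²/105.0 + (11 - 11.1)²/11.1 + (5 - 7.4)²/7.4 + (62 - 55.5)²/55.5
   = 0.152 + 0.001 + 0.778 + 0.761
   = 1.69
p-value = 0.6385

Since p-value > α = 0.1, we fail to reject H₀.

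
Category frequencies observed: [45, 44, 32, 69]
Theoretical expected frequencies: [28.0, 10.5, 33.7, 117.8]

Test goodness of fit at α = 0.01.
Chi-square goodness of fit test:
H₀: observed counts match expected distribution
H₁: observed counts differ from expected distribution
df = k - 1 = 3
χ² = Σ(O - E)²/E
   = (45 - 28.0)²/28.0 + (44 - 10.5)²/10.5 + (32 - 33.7)²/33.7 + (69 - 117.8)²/117.8
   = 10.321 + 106.881 + 0.086 + 20.216
   = 137.50
p-value < 0.0001

Since p-value < α = 0.01, we reject H₀.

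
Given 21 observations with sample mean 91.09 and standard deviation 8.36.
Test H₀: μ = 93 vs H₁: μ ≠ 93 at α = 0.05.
One-sample t-test:
H₀: μ = 93
H₁: μ ≠ 93
df = n - 1 = 20
t = (x̄ - μ₀) / (s/√n) = (91.09 - 93) / (8.36/√21) = -1.047
p-value = 0.3076

Since p-value > α = 0.05, we fail to reject H₀.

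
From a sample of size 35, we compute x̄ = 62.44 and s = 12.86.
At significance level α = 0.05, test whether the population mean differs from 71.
One-sample t-test:
H₀: μ = 71
H₁: μ ≠ 71
df = n - 1 = 34
t = (x̄ - μ₀) / (s/√n) = (62.44 - 71) / (12.86/√35) = -3.938
p-value = 0.0004

Since p-value < α = 0.05, we reject H₀.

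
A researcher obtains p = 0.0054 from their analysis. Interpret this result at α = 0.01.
Since p = 0.0054 < α = 0.01, reject H₀.
There is sufficient evidence to reject the null hypothesis; the result is statistically significant at the 0.01 level.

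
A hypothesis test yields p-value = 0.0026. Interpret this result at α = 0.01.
Since p = 0.0026 < α = 0.01, reject H₀.
There is sufficient evidence to reject the null hypothesis; the result is statistically significant at the 0.01 level.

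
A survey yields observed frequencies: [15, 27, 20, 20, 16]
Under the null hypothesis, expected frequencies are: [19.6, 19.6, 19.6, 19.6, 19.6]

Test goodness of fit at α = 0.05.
Chi-square goodness of fit test:
H₀: observed counts match expected distribution
H₁: observed counts differ from expected distribution
df = k - 1 = 4
χ² = Σ(O - E)²/E
   = (15 - 19.6)²/19.6 + (27 - 19.6)²/19.6 + (20 - 19.6)²/19.6 + (20 - 19.6)²/19.6 + (16 - 19.6)²/19.6
   = 1.080 + 2.794 + 0.008 + 0.008 + 0.661
   = 4.55
p-value = 0.3365

Since p-value > α = 0.05, we fail to reject H₀.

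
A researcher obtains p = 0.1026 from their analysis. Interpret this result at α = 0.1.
Since p = 0.1026 > α = 0.1, fail to reject H₀.
There is insufficient evidence to reject the null hypothesis; the result is not statistically significant at the 0.1 level.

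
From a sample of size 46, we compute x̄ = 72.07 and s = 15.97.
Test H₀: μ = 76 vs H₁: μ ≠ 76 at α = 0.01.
One-sample t-test:
H₀: μ = 76
H₁: μ ≠ 76
df = n - 1 = 45
t = (x̄ - μ₀) / (s/√n) = (72.07 - 76) / (15.97/√46) = -1.669
p-value = 0.1021

Since p-value > α = 0.01, we fail to reject H₀.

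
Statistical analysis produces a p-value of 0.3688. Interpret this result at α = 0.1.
Since p = 0.3688 > α = 0.1, fail to reject H₀.
There is insufficient evidence to reject the null hypothesis; the result is not statistically significant at the 0.1 level.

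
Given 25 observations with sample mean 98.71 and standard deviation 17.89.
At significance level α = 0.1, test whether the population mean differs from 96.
One-sample t-test:
H₀: μ = 96
H₁: μ ≠ 96
df = n - 1 = 24
t = (x̄ - μ₀) / (s/√n) = (98.71 - 96) / (17.89/√25) = 0.757
p-value = 0.4562

Since p-value > α = 0.1, we fail to reject H₀.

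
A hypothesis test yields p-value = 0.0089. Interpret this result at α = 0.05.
Since p = 0.0089 < α = 0.05, reject H₀.
There is sufficient evidence to reject the null hypothesis; the result is statistically significant at the 0.05 level.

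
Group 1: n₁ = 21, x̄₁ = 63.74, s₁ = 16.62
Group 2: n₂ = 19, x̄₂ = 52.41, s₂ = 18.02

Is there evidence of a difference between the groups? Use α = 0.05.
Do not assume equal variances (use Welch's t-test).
Welch's two-sample t-test:
H₀: μ₁ = μ₂
H₁: μ₁ ≠ μ₂
s₁²/n₁ = 16.62²/21 = 13.1535,  s₂²/n₂ = 18.02²/19 = 17.0905
SE = √(s₁²/n₁ + s₂²/n₂) = √(13.1535 + 17.0905) = 5.4995
df (Welch-Satterthwaite) = (s₁²/n₁ + s₂²/n₂)² / [(s₁²/n₁)²/(n₁-1) + (s₂²/n₂)²/(n₂-1)] ≈ 36.77
t = (x̄₁ - x̄₂) / SE = (63.74 - 52.41) / 5.4995 = 11.33 / 5.4995 = 2.060
p-value = 0.0465

Since p-value < α = 0.05, we reject H₀.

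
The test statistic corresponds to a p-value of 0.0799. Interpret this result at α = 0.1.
Since p = 0.0799 < α = 0.1, reject H₀.
There is sufficient evidence to reject the null hypothesis; the result is statistically significant at the 0.1 level.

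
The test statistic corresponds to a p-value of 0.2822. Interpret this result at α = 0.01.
Since p = 0.2822 > α = 0.01, fail to reject H₀.
There is insufficient evidence to reject the null hypothesis; the result is not statistically significant at the 0.01 level.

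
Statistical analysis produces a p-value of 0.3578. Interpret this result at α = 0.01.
Since p = 0.3578 > α = 0.01, fail to reject H₀.
There is insufficient evidence to reject the null hypothesis; the result is not statistically significant at the 0.01 level.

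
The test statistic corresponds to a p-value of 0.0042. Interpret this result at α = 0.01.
Since p = 0.0042 < α = 0.01, reject H₀.
There is sufficient evidence to reject the null hypothesis; the result is statistically significant at the 0.01 level.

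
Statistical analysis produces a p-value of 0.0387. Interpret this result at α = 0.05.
Since p = 0.0387 < α = 0.05, reject H₀.
There is sufficient evidence to reject the null hypothesis; the result is statistically significant at the 0.05 level.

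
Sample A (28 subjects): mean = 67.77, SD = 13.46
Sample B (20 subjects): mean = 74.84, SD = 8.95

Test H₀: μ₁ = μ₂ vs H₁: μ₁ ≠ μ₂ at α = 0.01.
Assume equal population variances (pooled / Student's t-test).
Student's two-sample t-test (equal variances):
H₀: μ₁ = μ₂
H₁: μ₁ ≠ μ₂
df = n₁ + n₂ - 2 = 46
Pooled variance s_p² = [(n₁-1)s₁² + (n₂-1)s₂²] / (n₁ + n₂ - 2) = [(27)(13.46²) + (19)(8.95²)] / 46 = 139.4257
SE = √(s_p²(1/n₁ + 1/n₂)) = √(139.4257 × (1/28 + 1/20)) = 3.4570
t = (x̄₁ - x̄₂) / SE = (67.77 - 74.84) / 3.4570 = -7.07 / 3.4570 = -2.045
p-value = 0.0466

Since p-value > α = 0.01, we fail to reject H₀.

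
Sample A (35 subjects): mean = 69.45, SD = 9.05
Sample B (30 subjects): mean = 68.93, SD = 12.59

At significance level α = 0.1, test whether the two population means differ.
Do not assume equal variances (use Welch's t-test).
Welch's two-sample t-test:
H₀: μ₁ = μ₂
H₁: μ₁ ≠ μ₂
s₁²/n₁ = 9.05²/35 = 2.3401,  s₂²/n₂ = 12.59²/30 = 5.2836
SE = √(s₁²/n₁ + s₂²/n₂) = √(2.3401 + 5.2836) = 2.7611
df (Welch-Satterthwaite) = (s₁²/n₁ + s₂²/n₂)² / [(s₁²/n₁)²/(n₁-1) + (s₂²/n₂)²/(n₂-1)] ≈ 51.72
t = (x̄₁ - x̄₂) / SE = (69.45 - 68.93) / 2.7611 = 0.52 / 2.7611 = 0.188
p-value = 0.8514

Since p-value > α = 0.1, we fail to reject H₀.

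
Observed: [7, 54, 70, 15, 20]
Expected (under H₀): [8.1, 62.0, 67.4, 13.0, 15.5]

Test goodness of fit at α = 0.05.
Chi-square goodness of fit test:
H₀: observed counts match expected distribution
H₁: observed counts differ from expected distribution
df = k - 1 = 4
χ² = Σ(O - E)²/E
   = (7 - 8.1)²/8.1 + (54 - 62.0)²/62.0 + (70 - 67.4)²/67.4 + (15 - 13.0)²/13.0 + (20 - 15.5)²/15.5
   = 0.149 + 1.032 + 0.100 + 0.308 + 1.306
   = 2.90
p-value = 0.5754

Since p-value > α = 0.05, we fail to reject H₀.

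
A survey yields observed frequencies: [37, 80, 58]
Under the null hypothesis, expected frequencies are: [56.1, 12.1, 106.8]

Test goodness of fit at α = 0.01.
Chi-square goodness of fit test:
H₀: observed counts match expected distribution
H₁: observed counts differ from expected distribution
df = k - 1 = 2
χ² = Σ(O - E)²/E
   = (37 - 56.1)²/56.1 + (80 - 12.1)²/12.1 + (58 - 106.8)²/106.8
   = 6.503 + 381.026 + 22.298
   = 409.83
p-value < 0.0001

Since p-value < α = 0.01, we reject H₀.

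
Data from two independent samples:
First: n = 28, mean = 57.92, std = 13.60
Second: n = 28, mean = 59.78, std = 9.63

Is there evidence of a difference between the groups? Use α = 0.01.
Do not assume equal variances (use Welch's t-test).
Welch's two-sample t-test:
H₀: μ₁ = μ₂
H₁: μ₁ ≠ μ₂
s₁²/n₁ = 13.60²/28 = 6.6057,  s₂²/n₂ = 9.63²/28 = 3.3120
SE = √(s₁²/n₁ + s₂²/n₂) = √(6.6057 + 3.3120) = 3.1492
df (Welch-Satterthwaite) = (s₁²/n₁ + s₂²/n₂)² / [(s₁²/n₁)²/(n₁-1) + (s₂²/n₂)²/(n₂-1)] ≈ 48.64
t = (x̄₁ - x̄₂) / SE = (57.92 - 59.78) / 3.1492 = -1.86 / 3.1492 = -0.591
p-value = 0.5575

Since p-value > α = 0.01, we fail to reject H₀.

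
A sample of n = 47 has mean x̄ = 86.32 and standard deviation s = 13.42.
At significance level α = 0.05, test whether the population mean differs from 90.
One-sample t-test:
H₀: μ = 90
H₁: μ ≠ 90
df = n - 1 = 46
t = (x̄ - μ₀) / (s/√n) = (86.32 - 90) / (13.42/√47) = -1.880
p-value = 0.0665

Since p-value > α = 0.05, we fail to reject H₀.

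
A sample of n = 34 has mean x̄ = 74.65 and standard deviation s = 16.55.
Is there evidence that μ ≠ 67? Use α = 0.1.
One-sample t-test:
H₀: μ = 67
H₁: μ ≠ 67
df = n - 1 = 33
t = (x̄ - μ₀) / (s/√n) = (74.65 - 67) / (16.55/√34) = 2.695
p-value = 0.0110

Since p-value < α = 0.1, we reject H₀.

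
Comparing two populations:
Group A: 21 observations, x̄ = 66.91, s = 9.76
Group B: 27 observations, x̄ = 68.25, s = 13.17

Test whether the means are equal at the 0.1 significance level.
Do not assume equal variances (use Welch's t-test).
Welch's two-sample t-test:
H₀: μ₁ = μ₂
H₁: μ₁ ≠ μ₂
s₁²/n₁ = 9.76²/21 = 4.5361,  s₂²/n₂ = 13.17²/27 = 6.4240
SE = √(s₁²/n₁ + s₂²/n₂) = √(4.5361 + 6.4240) = 3.3106
df (Welch-Satterthwaite) = (s₁²/n₁ + s₂²/n₂)² / [(s₁²/n₁)²/(n₁-1) + (s₂²/n₂)²/(n₂-1)] ≈ 45.92
t = (x̄₁ - x̄₂) / SE = (66.91 - 68.25) / 3.3106 = -1.34 / 3.3106 = -0.405
p-value = 0.6875

Since p-value > α = 0.1, we fail to reject H₀.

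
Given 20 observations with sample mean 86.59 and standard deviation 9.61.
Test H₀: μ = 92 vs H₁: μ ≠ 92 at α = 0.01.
One-sample t-test:
H₀: μ = 92
H₁: μ ≠ 92
df = n - 1 = 19
t = (x̄ - μ₀) / (s/√n) = (86.59 - 92) / (9.61/√20) = -2.518
p-value = 0.0209

Since p-value > α = 0.01, we fail to reject H₀.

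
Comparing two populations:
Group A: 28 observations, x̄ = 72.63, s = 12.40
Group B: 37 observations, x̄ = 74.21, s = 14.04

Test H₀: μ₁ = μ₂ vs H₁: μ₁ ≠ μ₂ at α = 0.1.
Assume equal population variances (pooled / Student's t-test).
Student's two-sample t-test (equal variances):
H₀: μ₁ = μ₂
H₁: μ₁ ≠ μ₂
df = n₁ + n₂ - 2 = 63
Pooled variance s_p² = [(n₁-1)s₁² + (n₂-1)s₂²] / (n₁ + n₂ - 2) = [(27)(12.40²) + (36)(14.04²)] / 63 = 178.5381
SE = √(s_p²(1/n₁ + 1/n₂)) = √(178.5381 × (1/28 + 1/37)) = 3.3469
t = (x̄₁ - x̄₂) / SE = (72.63 - 74.21) / 3.3469 = -1.58 / 3.3469 = -0.472
p-value = 0.6385

Since p-value > α = 0.1, we fail to reject H₀.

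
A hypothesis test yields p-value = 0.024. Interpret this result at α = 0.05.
Since p = 0.024 < α = 0.05, reject H₀.
There is sufficient evidence to reject the null hypothesis; the result is statistically significant at the 0.05 level.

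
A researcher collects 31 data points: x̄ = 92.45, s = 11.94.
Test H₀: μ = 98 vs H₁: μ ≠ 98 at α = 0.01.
One-sample t-test:
H₀: μ = 98
H₁: μ ≠ 98
df = n - 1 = 30
t = (x̄ - μ₀) / (s/√n) = (92.45 - 98) / (11.94/√31) = -2.588
p-value = 0.0147

Since p-value > α = 0.01, we fail to reject H₀.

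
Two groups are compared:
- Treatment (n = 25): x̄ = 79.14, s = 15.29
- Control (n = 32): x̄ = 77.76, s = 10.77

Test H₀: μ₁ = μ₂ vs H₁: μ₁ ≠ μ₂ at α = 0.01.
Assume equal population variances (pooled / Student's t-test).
Student's two-sample t-test (equal variances):
H₀: μ₁ = μ₂
H₁: μ₁ ≠ μ₂
df = n₁ + n₂ - 2 = 55
Pooled variance s_p² = [(n₁-1)s₁² + (n₂-1)s₂²] / (n₁ + n₂ - 2) = [(24)(15.29²) + (31)(10.77²)] / 55 = 167.3927
SE = √(s_p²(1/n₁ + 1/n₂)) = √(167.3927 × (1/25 + 1/32)) = 3.4535
t = (x̄₁ - x̄₂) / SE = (79.14 - 77.76) / 3.4535 = 1.38 / 3.4535 = 0.400
p-value = 0.6910

Since p-value > α = 0.01, we fail to reject H₀.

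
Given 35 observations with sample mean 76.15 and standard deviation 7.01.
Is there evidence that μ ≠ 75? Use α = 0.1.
One-sample t-test:
H₀: μ = 75
H₁: μ ≠ 75
df = n - 1 = 34
t = (x̄ - μ₀) / (s/√n) = (76.15 - 75) / (7.01/√35) = 0.971
p-value = 0.3386

Since p-value > α = 0.1, we fail to reject H₀.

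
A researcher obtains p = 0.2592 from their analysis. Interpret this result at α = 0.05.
Since p = 0.2592 > α = 0.05, fail to reject H₀.
There is insufficient evidence to reject the null hypothesis; the result is not statistically significant at the 0.05 level.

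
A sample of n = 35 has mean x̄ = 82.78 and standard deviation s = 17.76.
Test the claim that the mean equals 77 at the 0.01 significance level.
One-sample t-test:
H₀: μ = 77
H₁: μ ≠ 77
df = n - 1 = 34
t = (x̄ - μ₀) / (s/√n) = (82.78 - 77) / (17.76/√35) = 1.925
p-value = 0.0626

Since p-value > α = 0.01, we fail to reject H₀.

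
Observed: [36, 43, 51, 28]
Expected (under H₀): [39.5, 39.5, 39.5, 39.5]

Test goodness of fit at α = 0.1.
Chi-square goodness of fit test:
H₀: observed counts match expected distribution
H₁: observed counts differ from expected distribution
df = k - 1 = 3
χ² = Σ(O - E)²/E
   = (36 - 39.5)²/39.5 + (43 - 39.5)²/39.5 + (51 - 39.5)²/39.5 + (28 - 39.5)²/39.5
   = 0.310 + 0.310 + 3.348 + 3.348
   = 7.32
p-value = 0.0625

Since p-value < α = 0.1, we reject H₀.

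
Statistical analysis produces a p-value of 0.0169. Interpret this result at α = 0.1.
Since p = 0.0169 < α = 0.1, reject H₀.
There is sufficient evidence to reject the null hypothesis; the result is statistically significant at the 0.1 level.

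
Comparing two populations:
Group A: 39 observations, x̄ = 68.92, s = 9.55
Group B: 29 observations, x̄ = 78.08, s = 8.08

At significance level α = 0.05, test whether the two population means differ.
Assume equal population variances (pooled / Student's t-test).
Student's two-sample t-test (equal variances):
H₀: μ₁ = μ₂
H₁: μ₁ ≠ μ₂
df = n₁ + n₂ - 2 = 66
Pooled variance s_p² = [(n₁-1)s₁² + (n₂-1)s₂²] / (n₁ + n₂ - 2) = [(38)(9.55²) + (28)(8.08²)] / 66 = 80.2078
SE = √(s_p²(1/n₁ + 1/n₂)) = √(80.2078 × (1/39 + 1/29)) = 2.1960
t = (x̄₁ - x̄₂) / SE = (68.92 - 78.08) / 2.1960 = -9.16 / 2.1960 = -4.171
p-value = 0.0001

Since p-value < α = 0.05, we reject H₀.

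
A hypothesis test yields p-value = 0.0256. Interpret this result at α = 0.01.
Since p = 0.0256 > α = 0.01, fail to reject H₀.
There is insufficient evidence to reject the null hypothesis; the result is not statistically significant at the 0.01 level.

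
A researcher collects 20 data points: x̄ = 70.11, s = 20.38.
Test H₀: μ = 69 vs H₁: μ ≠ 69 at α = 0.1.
One-sample t-test:
H₀: μ = 69
H₁: μ ≠ 69
df = n - 1 = 19
t = (x̄ - μ₀) / (s/√n) = (70.11 - 69) / (20.38/√20) = 0.244
p-value = 0.8102

Since p-value > α = 0.1, we fail to reject H₀.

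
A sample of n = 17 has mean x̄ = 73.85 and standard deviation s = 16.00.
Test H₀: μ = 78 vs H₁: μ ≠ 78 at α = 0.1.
One-sample t-test:
H₀: μ = 78
H₁: μ ≠ 78
df = n - 1 = 16
t = (x̄ - μ₀) / (s/√n) = (73.85 - 78) / (16.00/√17) = -1.069
p-value = 0.3007

Since p-value > α = 0.1, we fail to reject H₀.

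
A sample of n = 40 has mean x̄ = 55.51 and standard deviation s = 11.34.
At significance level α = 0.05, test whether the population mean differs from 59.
One-sample t-test:
H₀: μ = 59
H₁: μ ≠ 59
df = n - 1 = 39
t = (x̄ - μ₀) / (s/√n) = (55.51 - 59) / (11.34/√40) = -1.946
p-value = 0.0588

Since p-value > α = 0.05, we fail to reject H₀.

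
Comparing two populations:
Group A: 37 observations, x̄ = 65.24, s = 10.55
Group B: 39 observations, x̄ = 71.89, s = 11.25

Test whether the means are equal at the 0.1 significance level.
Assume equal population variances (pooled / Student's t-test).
Student's two-sample t-test (equal variances):
H₀: μ₁ = μ₂
H₁: μ₁ ≠ μ₂
df = n₁ + n₂ - 2 = 74
Pooled variance s_p² = [(n₁-1)s₁² + (n₂-1)s₂²] / (n₁ + n₂ - 2) = [(36)(10.55²) + (38)(11.25²)] / 74 = 119.1387
SE = √(s_p²(1/n₁ + 1/n₂)) = √(119.1387 × (1/37 + 1/39)) = 2.5050
t = (x̄₁ - x̄₂) / SE = (65.24 - 71.89) / 2.5050 = -6.65 / 2.5050 = -2.655
p-value = 0.0097

Since p-value < α = 0.1, we reject H₀.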